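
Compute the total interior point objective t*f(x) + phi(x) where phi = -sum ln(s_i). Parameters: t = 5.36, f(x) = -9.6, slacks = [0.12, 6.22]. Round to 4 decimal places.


Step 1: Compute log-barrier.
ln values: [-2.1203, 1.8278]
phi = -(-2.1203 + 1.8278) = 0.2925
Step 2: Compute augmented objective.
t*f(x) = 5.36*-9.6 = -51.456
Total = -51.456 + 0.2925 = -51.1635


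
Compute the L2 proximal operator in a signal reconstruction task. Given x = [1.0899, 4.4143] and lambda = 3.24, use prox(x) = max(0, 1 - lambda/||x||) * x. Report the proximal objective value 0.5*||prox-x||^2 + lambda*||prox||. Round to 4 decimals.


Step 1: Compute ||x||.
||x|| = 4.5469
Step 2: Compute scaling factor.
scale = max(0, 1 - 3.24/4.5469) = 0.2874
Step 3: prox(x) = [0.3133, 1.2688]
||prox(x)|| = 1.3069
Step 4: Proximal objective.
0.5*||prox-x||^2 = 5.2488
lambda*||prox|| = 4.2344
Total = 9.483


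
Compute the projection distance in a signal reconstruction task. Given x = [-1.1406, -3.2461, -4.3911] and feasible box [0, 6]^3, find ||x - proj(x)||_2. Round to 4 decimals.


Project each component onto [0, 6].
clip(-1.1406) = 0.0, clip(-3.2461) = 0.0, clip(-4.3911) = 0.0
Projection = [0.0, 0.0, 0.0]
Squared diffs: [1.301, 10.5372, 19.2818]
Distance = sqrt(31.12) = 5.5785


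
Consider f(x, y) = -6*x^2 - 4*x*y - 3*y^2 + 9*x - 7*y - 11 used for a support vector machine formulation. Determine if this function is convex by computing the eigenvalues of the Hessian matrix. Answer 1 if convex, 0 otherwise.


The Hessian of f(x,y) = -6*x^2 - 4*x*y - 3*y^2 + 9*x - 7*y - 11 is:
H = [[-12, -4], [-4, -6]]
Trace = -12 - 6 = -18
Determinant = -12*-6 - (-4)^2 = 56
Discriminant = (-18)^2 - 4*56 = 100.0
Eigenvalues: lambda_1 = -14.0, lambda_2 = -4.0
The function is not convex.

0


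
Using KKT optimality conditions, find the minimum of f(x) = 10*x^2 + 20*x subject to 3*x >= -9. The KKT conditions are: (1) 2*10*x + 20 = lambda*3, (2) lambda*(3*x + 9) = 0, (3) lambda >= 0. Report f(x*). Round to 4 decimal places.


Step 1: Try lambda = 0 (constraint inactive).
Stationarity: 2*10*x + 20 = 0
x* = -20/(2*10) = -1.0
Check constraint: 3*-1.0 = -3.0 >= -9 -- satisfied.
Step 2: Compute optimal value.
f(x*) = 10*(-1.0)^2 + 20*(-1.0) = -10.0


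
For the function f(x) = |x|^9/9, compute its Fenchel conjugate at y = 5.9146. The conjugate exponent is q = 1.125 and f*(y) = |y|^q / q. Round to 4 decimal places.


The conjugate exponent q satisfies 1/p + 1/q = 1.
p = 9, so q = 9/(9 - 1) = 1.125
|y|^q = 5.9146^1.125 = 7.3861
f*(5.9146) = 7.3861 / 1.125 = 6.5654


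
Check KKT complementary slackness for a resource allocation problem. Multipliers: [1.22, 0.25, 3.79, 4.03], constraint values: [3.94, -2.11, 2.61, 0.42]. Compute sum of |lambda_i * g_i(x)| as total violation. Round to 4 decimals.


KKT complementary slackness check:
lambda_1 * g_1 = 1.22 * 3.94 = 4.8068
lambda_2 * g_2 = 0.25 * -2.11 = -0.5275
lambda_3 * g_3 = 3.79 * 2.61 = 9.8919
lambda_4 * g_4 = 4.03 * 0.42 = 1.6926
Total violation = 4.8068 + 0.5275 + 9.8919 + 1.6926 = 16.9188


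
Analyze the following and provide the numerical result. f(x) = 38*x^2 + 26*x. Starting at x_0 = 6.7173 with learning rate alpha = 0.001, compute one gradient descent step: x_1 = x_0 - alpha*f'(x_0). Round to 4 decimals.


We compute the gradient at x_0 and apply the update.
f'(x) = 76*x + 26
f'(6.7173) = 76*6.7173 + 26 = 536.5148
x_1 = 6.7173 - 0.001*536.5148 = 6.1808


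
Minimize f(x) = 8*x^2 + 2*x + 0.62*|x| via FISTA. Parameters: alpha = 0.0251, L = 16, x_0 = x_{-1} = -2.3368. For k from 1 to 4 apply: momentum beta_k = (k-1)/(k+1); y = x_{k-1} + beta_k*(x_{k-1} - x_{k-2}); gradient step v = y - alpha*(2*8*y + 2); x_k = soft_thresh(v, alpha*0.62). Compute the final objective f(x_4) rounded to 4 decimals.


FISTA on f(x) = 8*x^2 + 2*x + 0.62*|x|
L = 16, alpha = 0.0251
Iteration 1: beta = 0.0, y = -2.3368 + 0.0*(-2.3368 + 2.3368) = -2.3368
  grad(y) = -35.3888, v = y - alpha*grad = -1.4485
  prox(v) = soft_thresh(-1.4485, 0.0156) = -1.433
Iteration 2: beta = 0.3333, y = -1.433 + 0.3333*(-1.433 + 2.3368) = -1.1317
  grad(y) = -16.1073, v = y - alpha*grad = -0.7274
  prox(v) = soft_thresh(-0.7274, 0.0156) = -0.7119
Iteration 3: beta = 0.5, y = -0.7119 + 0.5*(-0.7119 + 1.433) = -0.3513
  grad(y) = -3.6206, v = y - alpha*grad = -0.2604
  prox(v) = soft_thresh(-0.2604, 0.0156) = -0.2448
Iteration 4: beta = 0.6, y = -0.2448 + 0.6*(-0.2448 + 0.7119) = 0.0354
  grad(y) = 2.5657, v = y - alpha*grad = -0.029
  prox(v) = soft_thresh(-0.029, 0.0156) = -0.0135
f(x_4) = 8*(-0.0135)^2 + 2*(-0.0135) + 0.62*|-0.0135| = -0.0172


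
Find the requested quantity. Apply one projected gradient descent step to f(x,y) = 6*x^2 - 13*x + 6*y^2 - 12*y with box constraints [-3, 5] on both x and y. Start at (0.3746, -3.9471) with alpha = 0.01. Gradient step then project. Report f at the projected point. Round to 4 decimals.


Step 1: Compute gradient at (0.3746, -3.9471).
grad_x = 2*6*0.3746 - 13 = -8.5048
grad_y = 2*6*-3.9471 - 12 = -59.3652
Step 2: Gradient step.
x_raw = 0.3746 - 0.01*-8.5048 = 0.4596
y_raw = -3.9471 - 0.01*-59.3652 = -3.3534
Step 3: Project onto [-3, 5].
x_proj = clip(0.4596) = 0.4596
y_proj = clip(-3.3534) = -3.0
Step 4: Evaluate f.
f(0.4596, -3.0) = 85.2922


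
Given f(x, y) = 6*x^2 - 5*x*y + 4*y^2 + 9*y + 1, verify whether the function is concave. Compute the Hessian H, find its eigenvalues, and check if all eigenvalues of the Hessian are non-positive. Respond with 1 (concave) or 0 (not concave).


The Hessian of f(x,y) = 6*x^2 - 5*x*y + 4*y^2 + 9*y + 1 is:
H = [[12, -5], [-5, 8]]
Trace = 12 + 8 = 20
Determinant = 12*8 - (-5)^2 = 71
Discriminant = (20)^2 - 4*71 = 116.0
Eigenvalues: lambda_1 = 4.6148, lambda_2 = 15.3852
The function is not concave.

0


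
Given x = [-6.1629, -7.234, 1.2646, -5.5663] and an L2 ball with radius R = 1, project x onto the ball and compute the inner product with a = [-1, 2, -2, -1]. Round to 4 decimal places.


Step 1: Compute ||x|| (intermediates to 6 decimals).
||x|| = sqrt((-6.1629)^2 + (-7.234)^2 + 1.2646^2 + (-5.5663)^2) = 11.085802
Step 2: Project.
Since ||x|| > R, scale = R/||x|| = 1/11.085802 = 0.090205, proj(x) = scale * x
proj(x) = [-0.555924, -0.652543, 0.114073, -0.502108]
Step 3: Dot product.
a^T * proj(x) = -1*(-0.555924) + 2*(-0.652543) - 2*0.114073 - 1*(-0.502108) = -0.4752


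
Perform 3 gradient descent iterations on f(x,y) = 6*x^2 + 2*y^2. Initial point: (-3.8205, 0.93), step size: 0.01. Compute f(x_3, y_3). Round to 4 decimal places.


Gradient descent on f(x,y) = 6*x^2 + 2*y^2.
Starting point: (-3.8205, 0.93), alpha = 0.01
Step 1: grad_x = 2*6*-3.8205 = -45.846, grad_y = 2*2*0.93 = 3.72
  x_1 = -3.8205 - 0.01*-45.846 = -3.362
  y_1 = 0.93 - 0.01*3.72 = 0.8928
Step 2: grad_x = 2*6*-3.362 = -40.3445, grad_y = 2*2*0.8928 = 3.5712
  x_2 = -3.362 - 0.01*-40.3445 = -2.9586
  y_2 = 0.8928 - 0.01*3.5712 = 0.8571
Step 3: grad_x = 2*6*-2.9586 = -35.5031, grad_y = 2*2*0.8571 = 3.4284
  x_3 = -2.9586 - 0.01*-35.5031 = -2.6036
  y_3 = 0.8571 - 0.01*3.4284 = 0.8228
f(-2.6036, 0.8228) = 6*(-2.6036)^2 + 2*0.8228^2 = 42.0253


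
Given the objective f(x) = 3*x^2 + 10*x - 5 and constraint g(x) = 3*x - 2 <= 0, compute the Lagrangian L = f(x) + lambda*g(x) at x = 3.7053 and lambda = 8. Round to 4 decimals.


Step 1: Evaluate f(x).
f(3.7053) = 3*3.7053^2 + 10*3.7053 - 5 = 73.2407
Step 2: Evaluate g(x).
g(3.7053) = 3*3.7053 - 2 = 9.1159
Step 3: Compute Lagrangian.
L = 73.2407 + 8*9.1159 = 146.1679


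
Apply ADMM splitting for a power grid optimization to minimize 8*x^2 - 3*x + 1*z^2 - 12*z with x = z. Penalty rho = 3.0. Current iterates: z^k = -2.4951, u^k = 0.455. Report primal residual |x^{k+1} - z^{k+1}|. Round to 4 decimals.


ADMM iteration with rho = 3.0, z^k = -2.4951, u^k = 0.455
Step 1: x-update.
Minimize 8*x^2 - 3*x + (3.0/2)*(x + 2.4951 + 0.455)^2
FOC: (2*8 + 3.0)*x = 3 + 3.0*(-2.4951 - 0.455)
x^{k+1} = -0.3079
Step 2: z-update.
Minimize 1*z^2 - 12*z + (3.0/2)*(-0.3079 - z + 0.455)^2
FOC: (2*1 + 3.0)*z = 12 + 3.0*(-0.3079 + 0.455)
z^{k+1} = 2.4883
Step 3: u-update.
u^{k+1} = 0.455 - 0.3079 - 2.4883 = -2.3412
Step 4: Primal residual = |-0.3079 - 2.4883| = 2.7962


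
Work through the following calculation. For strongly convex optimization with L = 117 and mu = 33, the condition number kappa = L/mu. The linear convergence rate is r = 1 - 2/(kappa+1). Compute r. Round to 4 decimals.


Step 1: Compute the condition number.
kappa = L/mu = 117/33 = 3.5455
Step 2: Compute the convergence rate.
r = 1 - 2/(kappa + 1) = 1 - 2*mu/(L + mu) = (L - mu)/(L + mu) = 84/150 = 0.56


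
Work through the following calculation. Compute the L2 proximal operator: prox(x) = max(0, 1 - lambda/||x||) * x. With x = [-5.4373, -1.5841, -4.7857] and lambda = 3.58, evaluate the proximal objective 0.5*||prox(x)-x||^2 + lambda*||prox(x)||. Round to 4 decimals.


Step 1: Compute ||x||.
||x|| = 7.4146
Step 2: Compute scaling factor.
scale = max(0, 1 - 3.58/7.4146) = 0.5172
Step 3: prox(x) = [-2.812, -0.8192, -2.475]
||prox(x)|| = 3.8346
Step 4: Proximal objective.
0.5*||prox-x||^2 = 6.4082
lambda*||prox|| = 13.7279
Total = 20.1361


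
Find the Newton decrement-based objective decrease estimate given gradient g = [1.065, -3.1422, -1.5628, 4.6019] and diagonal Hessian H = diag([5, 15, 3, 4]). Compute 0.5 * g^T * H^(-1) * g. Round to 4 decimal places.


Step 1: H is diagonal, so H^(-1) * g = [0.213, -0.2095, -0.5209, 1.1505].
Step 2: g^T H^(-1) g = sum_i g_i^2 / H_ii
  = (1.065)^2/5 + (-3.1422)^2/15 + (-1.5628)^2/3 + (4.6019)^2/4
  = 0.2268 + 0.6582 + 0.8141 + 5.2944 = 6.9936
Step 3: Objective decrease = 0.5 * g^T H^(-1) g = 3.4968


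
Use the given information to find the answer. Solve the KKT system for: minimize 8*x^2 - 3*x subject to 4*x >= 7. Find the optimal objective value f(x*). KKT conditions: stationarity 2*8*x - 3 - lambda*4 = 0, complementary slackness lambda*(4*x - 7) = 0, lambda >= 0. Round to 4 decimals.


Step 1: Try lambda = 0 (constraint inactive).
x_unc = 3/(2*8) = 0.1875
Check: 4*0.1875 = 0.75 < 7 -- violated!
Step 2: Constraint must be active: 4*x = 7
x* = 7/4 = 1.75
lambda = (2*8*1.75 - 3)/4 = 6.25
Step 3: Compute optimal value.
f(x*) = 8*1.75^2 - 3*1.75 = 19.25


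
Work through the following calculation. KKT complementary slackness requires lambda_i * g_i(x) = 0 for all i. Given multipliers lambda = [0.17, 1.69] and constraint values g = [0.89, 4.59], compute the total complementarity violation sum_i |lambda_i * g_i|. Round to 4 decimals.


KKT complementary slackness check:
lambda_1 * g_1 = 0.17 * 0.89 = 0.1513
lambda_2 * g_2 = 1.69 * 4.59 = 7.7571
Total violation = 0.1513 + 7.7571 = 7.9084


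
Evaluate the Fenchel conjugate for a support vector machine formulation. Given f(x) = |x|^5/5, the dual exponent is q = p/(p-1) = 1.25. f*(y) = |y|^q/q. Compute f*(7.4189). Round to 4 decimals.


The conjugate exponent q satisfies 1/p + 1/q = 1.
p = 5, so q = 5/(5 - 1) = 1.25
|y|^q = 7.4189^1.25 = 12.244
f*(7.4189) = 12.244 / 1.25 = 9.7952


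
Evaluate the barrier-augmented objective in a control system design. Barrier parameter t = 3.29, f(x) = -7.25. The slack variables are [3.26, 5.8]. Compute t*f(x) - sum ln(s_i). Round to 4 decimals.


Step 1: Compute log-barrier.
ln values: [1.1817, 1.7579]
phi = -(1.1817 + 1.7579) = -2.9396
Step 2: Compute augmented objective.
t*f(x) = 3.29*-7.25 = -23.8525
Total = -23.8525 - 2.9396 = -26.7921


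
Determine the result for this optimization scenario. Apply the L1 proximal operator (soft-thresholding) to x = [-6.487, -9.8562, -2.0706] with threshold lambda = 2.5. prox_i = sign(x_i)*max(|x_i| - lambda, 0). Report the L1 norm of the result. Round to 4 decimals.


Soft-thresholding with lambda = 2.5:
prox(-6.487) = sign(-6.487)*max(|-6.487| - 2.5, 0) = -3.987
prox(-9.8562) = sign(-9.8562)*max(|-9.8562| - 2.5, 0) = -7.3562
prox(-2.0706) = sign(-2.0706)*max(|-2.0706| - 2.5, 0) = 0.0
prox(x) = [-3.987, -7.3562, 0.0]
||prox(x)||_1 = 3.987 + 7.3562 + 0.0 = 11.3432


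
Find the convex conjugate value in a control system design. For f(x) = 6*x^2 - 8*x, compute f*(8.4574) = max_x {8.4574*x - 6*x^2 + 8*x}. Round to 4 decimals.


f*(y) = sup_x {y*x - a*x^2 - b*x} = sup_x {(y-b)*x - a*x^2}
FOC: (y - b) - 2a*x = 0 => x* = (y - b)/(2a)
x* = (8.4574 + 8)/(2*6) = 1.3715
f*(8.4574) = (y-b)^2/(4a) = (8.4574 + 8)^2/(4*6)
= 270.846/24 = 11.2853


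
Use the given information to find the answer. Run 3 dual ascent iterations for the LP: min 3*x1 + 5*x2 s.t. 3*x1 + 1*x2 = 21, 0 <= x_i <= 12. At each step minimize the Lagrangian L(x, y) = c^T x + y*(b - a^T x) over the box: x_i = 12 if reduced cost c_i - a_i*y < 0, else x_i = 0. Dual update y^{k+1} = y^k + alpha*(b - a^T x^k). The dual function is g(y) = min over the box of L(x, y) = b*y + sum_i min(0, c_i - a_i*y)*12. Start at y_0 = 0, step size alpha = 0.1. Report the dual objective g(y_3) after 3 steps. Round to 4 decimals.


Dual ascent for LP: min 3*x1 + 5*x2, 3*x1 + 1*x2 = 21, 0 <= x_i <= 12
Step 1: y^k = 0.0, reduced costs: (3.0, 5.0)
  x^k = (0.0, 0.0), subgradient = b - a^T x = 21.0
  y^{k+1} = 0.0 + 0.1*21.0 = 2.1
Step 2: y^k = 2.1, reduced costs: (-3.3, 2.9)
  x^k = (12.0, 0.0), subgradient = b - a^T x = -15.0
  y^{k+1} = 2.1 + 0.1*-15.0 = 0.6
Step 3: y^k = 0.6, reduced costs: (1.2, 4.4)
  x^k = (0.0, 0.0), subgradient = b - a^T x = 21.0
  y^{k+1} = 0.6 + 0.1*21.0 = 2.7
Dual objective at y_3 = 2.7: reduced costs (-5.1, 2.3), box minimizer x = (12.0, 0.0)
g(y_3) = b*y + (c1 - a1*y)*x1 + (c2 - a2*y)*x2 = 21*2.7 + (-5.1)*12.0 + 2.3*0.0 = 56.7 - 61.2 + 0.0 = -4.5


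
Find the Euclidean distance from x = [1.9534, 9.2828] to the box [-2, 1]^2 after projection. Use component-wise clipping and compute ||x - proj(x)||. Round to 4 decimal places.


Project each component onto [-2, 1].
clip(1.9534) = 1.0, clip(9.2828) = 1.0
Projection = [1.0, 1.0]
Squared diffs: [0.909, 68.6048]
Distance = sqrt(69.5138) = 8.3375


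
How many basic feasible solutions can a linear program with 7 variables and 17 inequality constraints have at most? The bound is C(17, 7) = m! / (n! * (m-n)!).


Each vertex corresponds to some choice of n active constraints out of m, so the number of vertices is at most C(m, n) = m! / (n!(m-n)!).
m = 17, n = 7
Numerator: 17 * 16 * 15 * 14 * 13 * 12 * 11
Denominator: 7! = 5040
C(17, 7) = 19448


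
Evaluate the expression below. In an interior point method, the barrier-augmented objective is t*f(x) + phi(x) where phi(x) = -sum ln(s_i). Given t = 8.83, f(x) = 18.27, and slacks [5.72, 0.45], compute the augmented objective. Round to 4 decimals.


Step 1: Compute log-barrier.
ln values: [1.744, -0.7985]
phi = -(1.744 - 0.7985) = -0.9455
Step 2: Compute augmented objective.
t*f(x) = 8.83*18.27 = 161.3241
Total = 161.3241 - 0.9455 = 160.3786


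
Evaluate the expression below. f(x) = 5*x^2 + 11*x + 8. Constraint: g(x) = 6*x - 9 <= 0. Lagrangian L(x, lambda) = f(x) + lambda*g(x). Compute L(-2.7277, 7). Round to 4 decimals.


Step 1: Evaluate f(x).
f(-2.7277) = 5*(-2.7277)^2 + 11*(-2.7277) + 8 = 15.197
Step 2: Evaluate g(x).
g(-2.7277) = 6*-2.7277 - 9 = -25.3662
Step 3: Compute Lagrangian.
L = 15.197 + 7*-25.3662 = -162.3664


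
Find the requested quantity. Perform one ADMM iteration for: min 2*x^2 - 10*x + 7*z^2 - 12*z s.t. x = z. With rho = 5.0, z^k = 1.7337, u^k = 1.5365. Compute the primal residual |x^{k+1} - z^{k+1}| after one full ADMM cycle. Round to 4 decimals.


ADMM iteration with rho = 5.0, z^k = 1.7337, u^k = 1.5365
Step 1: x-update.
Minimize 2*x^2 - 10*x + (5.0/2)*(x - 1.7337 + 1.5365)^2
FOC: (2*2 + 5.0)*x = 10 + 5.0*(1.7337 - 1.5365)
x^{k+1} = 1.2207
Step 2: z-update.
Minimize 7*z^2 - 12*z + (5.0/2)*(1.2207 - z + 1.5365)^2
FOC: (2*7 + 5.0)*z = 12 + 5.0*(1.2207 + 1.5365)
z^{k+1} = 1.3571
Step 3: u-update.
u^{k+1} = 1.5365 + 1.2207 - 1.3571 = 1.4
Step 4: Primal residual = |1.2207 - 1.3571| = 0.1365


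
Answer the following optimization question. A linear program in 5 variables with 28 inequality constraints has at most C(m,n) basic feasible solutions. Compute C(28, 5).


Each vertex corresponds to some choice of n active constraints out of m, so the number of vertices is at most C(m, n) = m! / (n!(m-n)!).
m = 28, n = 5
Numerator: 28 * 27 * 26 * 25 * 24
Denominator: 5! = 120
C(28, 5) = 98280


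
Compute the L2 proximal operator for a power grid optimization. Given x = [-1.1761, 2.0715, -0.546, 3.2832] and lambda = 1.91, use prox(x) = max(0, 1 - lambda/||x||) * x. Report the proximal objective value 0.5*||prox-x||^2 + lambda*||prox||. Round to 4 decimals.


Step 1: Compute ||x||.
||x|| = 4.0929
Step 2: Compute scaling factor.
scale = max(0, 1 - 1.91/4.0929) = 0.5333
Step 3: prox(x) = [-0.6273, 1.1048, -0.2912, 1.7511]
||prox(x)|| = 2.1829
Step 4: Proximal objective.
0.5*||prox-x||^2 = 1.8241
lambda*||prox|| = 4.1693
Total = 5.9934


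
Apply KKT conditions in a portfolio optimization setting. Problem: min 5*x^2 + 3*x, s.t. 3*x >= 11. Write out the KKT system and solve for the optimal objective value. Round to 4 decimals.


Step 1: Try lambda = 0 (constraint inactive).
x_unc = -3/(2*5) = -0.3
Check: 3*-0.3 = -0.9 < 11 -- violated!
Step 2: Constraint must be active: 3*x = 11
x* = 11/3 = 3.6667 (rounded; the exact value 11/3 is used below)
lambda = (2*5*(11/3) + 3)/3 = 13.2222
Step 3: Compute optimal value.
f(x*) = 5*(11/3)^2 + 3*(11/3) = 78.2222


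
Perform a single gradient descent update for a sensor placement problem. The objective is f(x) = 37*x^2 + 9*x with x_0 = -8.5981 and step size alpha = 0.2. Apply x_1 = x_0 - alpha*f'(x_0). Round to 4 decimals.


We compute the gradient at x_0 and apply the update.
f'(x) = 74*x + 9
f'(-8.5981) = 74*-8.5981 + 9 = -627.2594
x_1 = -8.5981 - 0.2*-627.2594 = 116.8538


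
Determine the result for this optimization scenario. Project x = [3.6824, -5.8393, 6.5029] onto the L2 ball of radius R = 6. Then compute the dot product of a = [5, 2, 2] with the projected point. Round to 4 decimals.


Step 1: Compute ||x|| (intermediates to 6 decimals).
||x|| = sqrt(3.6824^2 + (-5.8393)^2 + 6.5029^2) = 9.483944
Step 2: Project.
Since ||x|| > R, scale = R/||x|| = 6/9.483944 = 0.632648, proj(x) = scale * x
proj(x) = [2.329663, -3.694221, 4.114047]
Step 3: Dot product.
a^T * proj(x) = 5*2.329663 + 2*(-3.694221) + 2*4.114047 = 12.488


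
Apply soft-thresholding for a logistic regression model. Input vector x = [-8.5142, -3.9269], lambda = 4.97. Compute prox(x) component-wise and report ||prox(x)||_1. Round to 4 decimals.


Soft-thresholding with lambda = 4.97:
prox(-8.5142) = sign(-8.5142)*max(|-8.5142| - 4.97, 0) = -3.5442
prox(-3.9269) = sign(-3.9269)*max(|-3.9269| - 4.97, 0) = 0.0
prox(x) = [-3.5442, 0.0]
||prox(x)||_1 = 3.5442 + 0.0 = 3.5442


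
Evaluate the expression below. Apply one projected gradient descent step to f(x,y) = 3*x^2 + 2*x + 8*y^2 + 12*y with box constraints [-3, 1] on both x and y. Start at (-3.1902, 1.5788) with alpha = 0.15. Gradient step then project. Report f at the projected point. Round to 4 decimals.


Step 1: Compute gradient at (-3.1902, 1.5788).
grad_x = 2*3*-3.1902 + 2 = -17.1412
grad_y = 2*8*1.5788 + 12 = 37.2608
Step 2: Gradient step.
x_raw = -3.1902 - 0.15*-17.1412 = -0.619
y_raw = 1.5788 - 0.15*37.2608 = -4.0103
Step 3: Project onto [-3, 1].
x_proj = clip(-0.619) = -0.619
y_proj = clip(-4.0103) = -3.0
Step 4: Evaluate f.
f(-0.619, -3.0) = 35.9115


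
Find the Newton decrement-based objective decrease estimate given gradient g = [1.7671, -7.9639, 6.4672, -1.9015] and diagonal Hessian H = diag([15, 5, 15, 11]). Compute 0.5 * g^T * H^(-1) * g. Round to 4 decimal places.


Step 1: H is diagonal, so H^(-1) * g = [0.1178, -1.5928, 0.4311, -0.1729].
Step 2: g^T H^(-1) g = sum_i g_i^2 / H_ii
  = (1.7671)^2/15 + (-7.9639)^2/5 + (6.4672)^2/15 + (-1.9015)^2/11
  = 0.2082 + 12.6847 + 2.7883 + 0.3287 = 16.0099
Step 3: Objective decrease = 0.5 * g^T H^(-1) g = 8.005


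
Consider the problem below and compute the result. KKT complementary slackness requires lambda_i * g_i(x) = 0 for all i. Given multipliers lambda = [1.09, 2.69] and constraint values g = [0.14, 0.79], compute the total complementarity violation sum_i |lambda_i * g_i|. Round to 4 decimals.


KKT complementary slackness check:
lambda_1 * g_1 = 1.09 * 0.14 = 0.1526
lambda_2 * g_2 = 2.69 * 0.79 = 2.1251
Total violation = 0.1526 + 2.1251 = 2.2777


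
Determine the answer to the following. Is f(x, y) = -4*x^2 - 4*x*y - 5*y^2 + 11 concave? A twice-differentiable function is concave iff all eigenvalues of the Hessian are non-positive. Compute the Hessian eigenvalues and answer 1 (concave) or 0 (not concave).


The Hessian of f(x,y) = -4*x^2 - 4*x*y - 5*y^2 + 11 is:
H = [[-8, -4], [-4, -10]]
Trace = -8 - 10 = -18
Determinant = -8*-10 - (-4)^2 = 64
Discriminant = (-18)^2 - 4*64 = 68.0
Eigenvalues: lambda_1 = -13.1231, lambda_2 = -4.8769
The function is concave.

1


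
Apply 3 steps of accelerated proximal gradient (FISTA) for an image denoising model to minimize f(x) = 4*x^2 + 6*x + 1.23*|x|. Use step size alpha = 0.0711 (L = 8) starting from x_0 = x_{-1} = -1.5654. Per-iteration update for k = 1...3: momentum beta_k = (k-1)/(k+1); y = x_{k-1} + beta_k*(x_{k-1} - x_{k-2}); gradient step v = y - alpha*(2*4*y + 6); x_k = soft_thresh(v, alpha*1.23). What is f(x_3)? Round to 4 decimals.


FISTA on f(x) = 4*x^2 + 6*x + 1.23*|x|
L = 8, alpha = 0.0711
Iteration 1: beta = 0.0, y = -1.5654 + 0.0*(-1.5654 + 1.5654) = -1.5654
  grad(y) = -6.5232, v = y - alpha*grad = -1.1016
  prox(v) = soft_thresh(-1.1016, 0.0875) = -1.0141
Iteration 2: beta = 0.3333, y = -1.0141 + 0.3333*(-1.0141 + 1.5654) = -0.8304
  grad(y) = -0.6432, v = y - alpha*grad = -0.7847
  prox(v) = soft_thresh(-0.7847, 0.0875) = -0.6972
Iteration 3: beta = 0.5, y = -0.6972 + 0.5*(-0.6972 + 1.0141) = -0.5387
  grad(y) = 1.69, v = y - alpha*grad = -0.6589
  prox(v) = soft_thresh(-0.6589, 0.0875) = -0.5715
f(x_3) = 4*(-0.5715)^2 + 6*(-0.5715) + 1.23*|-0.5715| = -1.4196


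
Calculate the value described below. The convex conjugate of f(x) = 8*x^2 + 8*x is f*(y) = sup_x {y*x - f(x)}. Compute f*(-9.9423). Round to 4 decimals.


f*(y) = sup_x {y*x - a*x^2 - b*x} = sup_x {(y-b)*x - a*x^2}
FOC: (y - b) - 2a*x = 0 => x* = (y - b)/(2a)
x* = (-9.9423 - 8)/(2*8) = -1.1214
f*(-9.9423) = (y-b)^2/(4a) = (-9.9423 - 8)^2/(4*8)
= 321.9261/32 = 10.0602


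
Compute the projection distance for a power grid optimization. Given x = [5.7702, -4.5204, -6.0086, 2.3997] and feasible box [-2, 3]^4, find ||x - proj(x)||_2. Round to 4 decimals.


Project each component onto [-2, 3].
clip(5.7702) = 3.0, clip(-4.5204) = -2.0, clip(-6.0086) = -2.0, clip(2.3997) = 2.3997
Projection = [3.0, -2.0, -2.0, 2.3997]
Squared diffs: [7.674, 6.3524, 16.0689, 0.0]
Distance = sqrt(30.0953) = 5.4859


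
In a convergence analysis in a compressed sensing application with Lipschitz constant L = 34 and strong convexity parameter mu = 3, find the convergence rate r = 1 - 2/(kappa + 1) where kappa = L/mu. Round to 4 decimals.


Step 1: Compute the condition number.
kappa = L/mu = 34/3 = 11.3333
Step 2: Compute the convergence rate.
r = 1 - 2/(kappa + 1) = 1 - 2*mu/(L + mu) = (L - mu)/(L + mu) = 31/37 = 0.8378


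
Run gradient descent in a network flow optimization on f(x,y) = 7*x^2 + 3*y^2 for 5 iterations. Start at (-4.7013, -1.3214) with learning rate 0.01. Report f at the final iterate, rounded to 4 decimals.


Gradient descent on f(x,y) = 7*x^2 + 3*y^2.
Starting point: (-4.7013, -1.3214), alpha = 0.01
Step 1: grad_x = 2*7*-4.7013 = -65.8182, grad_y = 2*3*-1.3214 = -7.9284
  x_1 = -4.7013 - 0.01*-65.8182 = -4.0431
  y_1 = -1.3214 - 0.01*-7.9284 = -1.2421
Step 2: grad_x = 2*7*-4.0431 = -56.6037, grad_y = 2*3*-1.2421 = -7.4527
  x_2 = -4.0431 - 0.01*-56.6037 = -3.4771
  y_2 = -1.2421 - 0.01*-7.4527 = -1.1676
Step 3: grad_x = 2*7*-3.4771 = -48.6791, grad_y = 2*3*-1.1676 = -7.0055
  x_3 = -3.4771 - 0.01*-48.6791 = -2.9903
  y_3 = -1.1676 - 0.01*-7.0055 = -1.0975
Step 4: grad_x = 2*7*-2.9903 = -41.8641, grad_y = 2*3*-1.0975 = -6.5852
  x_4 = -2.9903 - 0.01*-41.8641 = -2.5716
  y_4 = -1.0975 - 0.01*-6.5852 = -1.0317
Step 5: grad_x = 2*7*-2.5716 = -36.0031, grad_y = 2*3*-1.0317 = -6.1901
  x_5 = -2.5716 - 0.01*-36.0031 = -2.2116
  y_5 = -1.0317 - 0.01*-6.1901 = -0.9698
f(-2.2116, -0.9698) = 7*(-2.2116)^2 + 3*(-0.9698)^2 = 37.0602


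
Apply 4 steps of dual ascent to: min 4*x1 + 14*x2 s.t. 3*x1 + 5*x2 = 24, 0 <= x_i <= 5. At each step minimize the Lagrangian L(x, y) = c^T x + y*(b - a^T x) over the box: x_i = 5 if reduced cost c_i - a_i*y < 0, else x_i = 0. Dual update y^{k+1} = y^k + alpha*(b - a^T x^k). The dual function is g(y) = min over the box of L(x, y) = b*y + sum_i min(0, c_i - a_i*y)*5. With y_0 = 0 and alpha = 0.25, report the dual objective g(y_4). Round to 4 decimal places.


Dual ascent for LP: min 4*x1 + 14*x2, 3*x1 + 5*x2 = 24, 0 <= x_i <= 5
Step 1: y^k = 0.0, reduced costs: (4.0, 14.0)
  x^k = (0.0, 0.0), subgradient = b - a^T x = 24.0
  y^{k+1} = 0.0 + 0.25*24.0 = 6.0
Step 2: y^k = 6.0, reduced costs: (-14.0, -16.0)
  x^k = (5.0, 5.0), subgradient = b - a^T x = -16.0
  y^{k+1} = 6.0 + 0.25*-16.0 = 2.0
Step 3: y^k = 2.0, reduced costs: (-2.0, 4.0)
  x^k = (5.0, 0.0), subgradient = b - a^T x = 9.0
  y^{k+1} = 2.0 + 0.25*9.0 = 4.25
Step 4: y^k = 4.25, reduced costs: (-8.75, -7.25)
  x^k = (5.0, 5.0), subgradient = b - a^T x = -16.0
  y^{k+1} = 4.25 + 0.25*-16.0 = 0.25
Dual objective at y_4 = 0.25: reduced costs (3.25, 12.75), box minimizer x = (0.0, 0.0)
g(y_4) = b*y + (c1 - a1*y)*x1 + (c2 - a2*y)*x2 = 24*0.25 + 3.25*0.0 + 12.75*0.0 = 6.0 + 0.0 + 0.0 = 6.0


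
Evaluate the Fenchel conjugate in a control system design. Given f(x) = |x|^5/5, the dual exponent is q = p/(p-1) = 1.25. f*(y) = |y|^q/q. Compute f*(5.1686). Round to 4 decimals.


The conjugate exponent q satisfies 1/p + 1/q = 1.
p = 5, so q = 5/(5 - 1) = 1.25
|y|^q = 5.1686^1.25 = 7.7932
f*(5.1686) = 7.7932 / 1.25 = 6.2346


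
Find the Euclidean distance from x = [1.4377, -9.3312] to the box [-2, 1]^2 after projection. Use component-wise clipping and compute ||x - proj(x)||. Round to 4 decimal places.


Project each component onto [-2, 1].
clip(1.4377) = 1.0, clip(-9.3312) = -2.0
Projection = [1.0, -2.0]
Squared diffs: [0.1916, 53.7465]
Distance = sqrt(53.9381) = 7.3443


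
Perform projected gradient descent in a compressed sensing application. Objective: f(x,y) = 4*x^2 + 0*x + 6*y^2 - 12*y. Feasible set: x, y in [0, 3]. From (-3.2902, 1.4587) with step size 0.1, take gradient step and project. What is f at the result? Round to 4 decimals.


Step 1: Compute gradient at (-3.2902, 1.4587).
grad_x = 2*4*-3.2902 + 0 = -26.3216
grad_y = 2*6*1.4587 - 12 = 5.5044
Step 2: Gradient step.
x_raw = -3.2902 - 0.1*-26.3216 = -0.658
y_raw = 1.4587 - 0.1*5.5044 = 0.9083
Step 3: Project onto [0, 3].
x_proj = clip(-0.658) = 0.0
y_proj = clip(0.9083) = 0.9083
Step 4: Evaluate f.
f(0.0, 0.9083) = -5.9495


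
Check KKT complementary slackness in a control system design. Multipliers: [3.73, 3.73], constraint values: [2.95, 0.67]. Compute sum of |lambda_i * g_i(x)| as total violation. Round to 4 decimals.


KKT complementary slackness check:
lambda_1 * g_1 = 3.73 * 2.95 = 11.0035
lambda_2 * g_2 = 3.73 * 0.67 = 2.4991
Total violation = 11.0035 + 2.4991 = 13.5026


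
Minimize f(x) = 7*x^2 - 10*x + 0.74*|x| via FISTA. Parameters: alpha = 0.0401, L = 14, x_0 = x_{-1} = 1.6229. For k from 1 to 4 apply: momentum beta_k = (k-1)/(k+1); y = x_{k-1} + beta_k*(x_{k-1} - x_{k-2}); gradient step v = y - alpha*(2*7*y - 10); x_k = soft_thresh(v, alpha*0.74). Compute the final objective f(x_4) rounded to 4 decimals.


FISTA on f(x) = 7*x^2 - 10*x + 0.74*|x|
L = 14, alpha = 0.0401
Iteration 1: beta = 0.0, y = 1.6229 + 0.0*(1.6229 - 1.6229) = 1.6229
  grad(y) = 12.7206, v = y - alpha*grad = 1.1128
  prox(v) = soft_thresh(1.1128, 0.0297) = 1.0831
Iteration 2: beta = 0.3333, y = 1.0831 + 0.3333*(1.0831 - 1.6229) = 0.9032
  grad(y) = 2.6449, v = y - alpha*grad = 0.7971
  prox(v) = soft_thresh(0.7971, 0.0297) = 0.7675
Iteration 3: beta = 0.5, y = 0.7675 + 0.5*(0.7675 - 1.0831) = 0.6096
  grad(y) = -1.465, v = y - alpha*grad = 0.6684
  prox(v) = soft_thresh(0.6684, 0.0297) = 0.6387
Iteration 4: beta = 0.6, y = 0.6387 + 0.6*(0.6387 - 0.7675) = 0.5615
  grad(y) = -2.1395, v = y - alpha*grad = 0.6473
  prox(v) = soft_thresh(0.6473, 0.0297) = 0.6176
f(x_4) = 7*0.6176^2 - 10*0.6176 + 0.74*|0.6176| = -3.049


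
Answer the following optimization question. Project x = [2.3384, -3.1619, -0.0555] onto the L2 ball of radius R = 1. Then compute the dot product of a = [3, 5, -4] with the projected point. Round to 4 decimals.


Step 1: Compute ||x|| (intermediates to 6 decimals).
||x|| = sqrt(2.3384^2 + (-3.1619)^2 + (-0.0555)^2) = 3.93304
Step 2: Project.
Since ||x|| > R, scale = R/||x|| = 1/3.93304 = 0.254256, proj(x) = scale * x
proj(x) = [0.594552, -0.803932, -0.014111]
Step 3: Dot product.
a^T * proj(x) = 3*0.594552 + 5*(-0.803932) - 4*(-0.014111) = -2.1796


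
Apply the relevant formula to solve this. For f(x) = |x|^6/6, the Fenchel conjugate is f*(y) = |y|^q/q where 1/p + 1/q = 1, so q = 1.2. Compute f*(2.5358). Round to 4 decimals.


The conjugate exponent q satisfies 1/p + 1/q = 1.
p = 6, so q = 6/(6 - 1) = 1.2
|y|^q = 2.5358^1.2 = 3.0545
f*(2.5358) = 3.0545 / 1.2 = 2.5454


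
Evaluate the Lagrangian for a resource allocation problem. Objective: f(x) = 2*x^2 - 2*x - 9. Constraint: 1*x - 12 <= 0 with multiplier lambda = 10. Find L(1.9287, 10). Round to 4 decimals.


Step 1: Evaluate f(x).
f(1.9287) = 2*1.9287^2 - 2*1.9287 - 9 = -5.4176
Step 2: Evaluate g(x).
g(1.9287) = 1*1.9287 - 12 = -10.0713
Step 3: Compute Lagrangian.
L = -5.4176 + 10*-10.0713 = -106.1306


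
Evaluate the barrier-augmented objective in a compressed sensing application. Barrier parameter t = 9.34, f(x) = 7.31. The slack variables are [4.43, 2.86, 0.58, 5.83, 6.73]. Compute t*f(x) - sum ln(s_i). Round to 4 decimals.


Step 1: Compute log-barrier.
ln values: [1.4884, 1.0508, -0.5447, 1.763, 1.9066]
phi = -(1.4884 + 1.0508 - 0.5447 + 1.763 + 1.9066) = -5.6641
Step 2: Compute augmented objective.
t*f(x) = 9.34*7.31 = 68.2754
Total = 68.2754 - 5.6641 = 62.6113


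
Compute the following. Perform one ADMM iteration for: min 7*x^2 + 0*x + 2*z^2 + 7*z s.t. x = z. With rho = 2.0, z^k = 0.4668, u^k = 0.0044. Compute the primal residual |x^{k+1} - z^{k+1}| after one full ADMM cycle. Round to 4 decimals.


ADMM iteration with rho = 2.0, z^k = 0.4668, u^k = 0.0044
Step 1: x-update.
Minimize 7*x^2 + 0*x + (2.0/2)*(x - 0.4668 + 0.0044)^2
FOC: (2*7 + 2.0)*x = 0 + 2.0*(0.4668 - 0.0044)
x^{k+1} = 0.0578
Step 2: z-update.
Minimize 2*z^2 + 7*z + (2.0/2)*(0.0578 - z + 0.0044)^2
FOC: (2*2 + 2.0)*z = -7 + 2.0*(0.0578 + 0.0044)
z^{k+1} = -1.1459
Step 3: u-update.
u^{k+1} = 0.0044 + 0.0578 + 1.1459 = 1.2081
Step 4: Primal residual = |0.0578 + 1.1459| = 1.2037


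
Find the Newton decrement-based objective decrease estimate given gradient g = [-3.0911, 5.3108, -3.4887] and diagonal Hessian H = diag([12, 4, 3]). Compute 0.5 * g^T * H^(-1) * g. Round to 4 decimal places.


Step 1: H is diagonal, so H^(-1) * g = [-0.2576, 1.3277, -1.1629].
Step 2: g^T H^(-1) g = sum_i g_i^2 / H_ii
  = (-3.0911)^2/12 + (5.3108)^2/4 + (-3.4887)^2/3
  = 0.7962 + 7.0511 + 4.057 = 11.9044
Step 3: Objective decrease = 0.5 * g^T H^(-1) g = 5.9522


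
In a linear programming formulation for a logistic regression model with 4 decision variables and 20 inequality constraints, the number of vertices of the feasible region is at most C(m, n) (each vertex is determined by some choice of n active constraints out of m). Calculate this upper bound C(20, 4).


Each vertex corresponds to some choice of n active constraints out of m, so the number of vertices is at most C(m, n) = m! / (n!(m-n)!).
m = 20, n = 4
Numerator: 20 * 19 * 18 * 17
Denominator: 4! = 24
C(20, 4) = 4845


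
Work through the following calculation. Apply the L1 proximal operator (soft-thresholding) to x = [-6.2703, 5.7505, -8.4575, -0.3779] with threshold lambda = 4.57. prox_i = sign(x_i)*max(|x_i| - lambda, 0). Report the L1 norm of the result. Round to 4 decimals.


Soft-thresholding with lambda = 4.57:
prox(-6.2703) = sign(-6.2703)*max(|-6.2703| - 4.57, 0) = -1.7003
prox(5.7505) = sign(5.7505)*max(|5.7505| - 4.57, 0) = 1.1805
prox(-8.4575) = sign(-8.4575)*max(|-8.4575| - 4.57, 0) = -3.8875
prox(-0.3779) = sign(-0.3779)*max(|-0.3779| - 4.57, 0) = 0.0
prox(x) = [-1.7003, 1.1805, -3.8875, 0.0]
||prox(x)||_1 = 1.7003 + 1.1805 + 3.8875 + 0.0 = 6.7683


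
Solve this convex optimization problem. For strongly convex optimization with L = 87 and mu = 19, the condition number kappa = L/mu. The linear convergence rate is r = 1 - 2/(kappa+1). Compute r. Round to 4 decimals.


Step 1: Compute the condition number.
kappa = L/mu = 87/19 = 4.5789
Step 2: Compute the convergence rate.
r = 1 - 2/(kappa + 1) = 1 - 2*mu/(L + mu) = (L - mu)/(L + mu) = 68/106 = 0.6415


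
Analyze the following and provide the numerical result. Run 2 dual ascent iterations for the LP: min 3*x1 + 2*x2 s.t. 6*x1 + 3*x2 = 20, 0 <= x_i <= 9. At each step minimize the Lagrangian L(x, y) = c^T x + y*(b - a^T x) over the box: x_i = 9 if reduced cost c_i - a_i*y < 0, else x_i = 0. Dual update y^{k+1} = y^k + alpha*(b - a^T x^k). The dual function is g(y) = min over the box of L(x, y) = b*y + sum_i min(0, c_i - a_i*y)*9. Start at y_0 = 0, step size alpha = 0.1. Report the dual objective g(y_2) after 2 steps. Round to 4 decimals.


Dual ascent for LP: min 3*x1 + 2*x2, 6*x1 + 3*x2 = 20, 0 <= x_i <= 9
Step 1: y^k = 0.0, reduced costs: (3.0, 2.0)
  x^k = (0.0, 0.0), subgradient = b - a^T x = 20.0
  y^{k+1} = 0.0 + 0.1*20.0 = 2.0
Step 2: y^k = 2.0, reduced costs: (-9.0, -4.0)
  x^k = (9.0, 9.0), subgradient = b - a^T x = -61.0
  y^{k+1} = 2.0 + 0.1*-61.0 = -4.1
Dual objective at y_2 = -4.1: reduced costs (27.6, 14.3), box minimizer x = (0.0, 0.0)
g(y_2) = b*y + (c1 - a1*y)*x1 + (c2 - a2*y)*x2 = 20*(-4.1) + 27.6*0.0 + 14.3*0.0 = -82.0 + 0.0 + 0.0 = -82.0


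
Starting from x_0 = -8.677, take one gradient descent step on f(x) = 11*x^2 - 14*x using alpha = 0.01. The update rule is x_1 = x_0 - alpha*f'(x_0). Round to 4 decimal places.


We compute the gradient at x_0 and apply the update.
f'(x) = 22*x - 14
f'(-8.677) = 22*-8.677 - 14 = -204.894
x_1 = -8.677 - 0.01*-204.894 = -6.6281


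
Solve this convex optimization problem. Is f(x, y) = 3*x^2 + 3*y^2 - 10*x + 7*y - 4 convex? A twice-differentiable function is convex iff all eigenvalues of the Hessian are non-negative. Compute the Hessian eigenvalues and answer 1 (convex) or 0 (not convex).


The Hessian of f(x,y) = 3*x^2 + 3*y^2 - 10*x + 7*y - 4 is:
H = [[6, 0], [0, 6]]
Trace = 6 + 6 = 12
Determinant = 6*6 - (0)^2 = 36
Discriminant = (12)^2 - 4*36 = 0.0
Eigenvalues: lambda_1 = 6.0, lambda_2 = 6.0
The function is convex.

1


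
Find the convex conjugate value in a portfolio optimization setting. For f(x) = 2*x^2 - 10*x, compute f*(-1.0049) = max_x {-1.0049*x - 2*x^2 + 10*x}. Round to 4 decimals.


f*(y) = sup_x {y*x - a*x^2 - b*x} = sup_x {(y-b)*x - a*x^2}
FOC: (y - b) - 2a*x = 0 => x* = (y - b)/(2a)
x* = (-1.0049 + 10)/(2*2) = 2.2488
f*(-1.0049) = (y-b)^2/(4a) = (-1.0049 + 10)^2/(4*2)
= 80.9118/8 = 10.114


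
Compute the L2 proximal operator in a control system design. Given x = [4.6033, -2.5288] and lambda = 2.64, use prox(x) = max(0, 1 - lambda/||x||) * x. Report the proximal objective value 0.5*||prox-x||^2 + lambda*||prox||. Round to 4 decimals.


Step 1: Compute ||x||.
||x|| = 5.2522
Step 2: Compute scaling factor.
scale = max(0, 1 - 2.64/5.2522) = 0.4973
Step 3: prox(x) = [2.2895, -1.2577]
||prox(x)|| = 2.6122
Step 4: Proximal objective.
0.5*||prox-x||^2 = 3.4848
lambda*||prox|| = 6.8962
Total = 10.3809


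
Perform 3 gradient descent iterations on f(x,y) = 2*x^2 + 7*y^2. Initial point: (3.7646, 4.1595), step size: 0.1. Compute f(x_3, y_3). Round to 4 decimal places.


Gradient descent on f(x,y) = 2*x^2 + 7*y^2.
Starting point: (3.7646, 4.1595), alpha = 0.1
Step 1: grad_x = 2*2*3.7646 = 15.0584, grad_y = 2*7*4.1595 = 58.233
  x_1 = 3.7646 - 0.1*15.0584 = 2.2588
  y_1 = 4.1595 - 0.1*58.233 = -1.6638
Step 2: grad_x = 2*2*2.2588 = 9.035, grad_y = 2*7*-1.6638 = -23.2932
  x_2 = 2.2588 - 0.1*9.035 = 1.3553
  y_2 = -1.6638 - 0.1*-23.2932 = 0.6655
Step 3: grad_x = 2*2*1.3553 = 5.421, grad_y = 2*7*0.6655 = 9.3173
  x_3 = 1.3553 - 0.1*5.421 = 0.8132
  y_3 = 0.6655 - 0.1*9.3173 = -0.2662
f(0.8132, -0.2662) = 2*0.8132^2 + 7*(-0.2662)^2 = 1.8185


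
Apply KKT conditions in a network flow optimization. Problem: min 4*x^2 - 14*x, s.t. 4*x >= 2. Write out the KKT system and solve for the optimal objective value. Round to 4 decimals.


Step 1: Try lambda = 0 (constraint inactive).
Stationarity: 2*4*x - 14 = 0
x* = 14/(2*4) = 1.75
Check constraint: 4*1.75 = 7.0 >= 2 -- satisfied.
Step 2: Compute optimal value.
f(x*) = 4*1.75^2 - 14*1.75 = -12.25


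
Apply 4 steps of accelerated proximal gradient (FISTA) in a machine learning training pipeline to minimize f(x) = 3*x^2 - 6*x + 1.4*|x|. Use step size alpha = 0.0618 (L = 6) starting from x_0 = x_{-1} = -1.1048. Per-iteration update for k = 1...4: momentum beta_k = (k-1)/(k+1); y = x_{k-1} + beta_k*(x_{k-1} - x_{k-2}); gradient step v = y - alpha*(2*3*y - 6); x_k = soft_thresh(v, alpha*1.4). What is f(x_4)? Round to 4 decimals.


FISTA on f(x) = 3*x^2 - 6*x + 1.4*|x|
L = 6, alpha = 0.0618
Iteration 1: beta = 0.0, y = -1.1048 + 0.0*(-1.1048 + 1.1048) = -1.1048
  grad(y) = -12.6288, v = y - alpha*grad = -0.3243
  prox(v) = soft_thresh(-0.3243, 0.0865) = -0.2378
Iteration 2: beta = 0.3333, y = -0.2378 + 0.3333*(-0.2378 + 1.1048) = 0.0512
  grad(y) = -5.693, v = y - alpha*grad = 0.403
  prox(v) = soft_thresh(0.403, 0.0865) = 0.3165
Iteration 3: beta = 0.5, y = 0.3165 + 0.5*(0.3165 + 0.2378) = 0.5936
  grad(y) = -2.4382, v = y - alpha*grad = 0.7443
  prox(v) = soft_thresh(0.7443, 0.0865) = 0.6578
Iteration 4: beta = 0.6, y = 0.6578 + 0.6*(0.6578 - 0.3165) = 0.8626
  grad(y) = -0.8245, v = y - alpha*grad = 0.9135
  prox(v) = soft_thresh(0.9135, 0.0865) = 0.827
f(x_4) = 3*0.827^2 - 6*0.827 + 1.4*|0.827| = -1.7524


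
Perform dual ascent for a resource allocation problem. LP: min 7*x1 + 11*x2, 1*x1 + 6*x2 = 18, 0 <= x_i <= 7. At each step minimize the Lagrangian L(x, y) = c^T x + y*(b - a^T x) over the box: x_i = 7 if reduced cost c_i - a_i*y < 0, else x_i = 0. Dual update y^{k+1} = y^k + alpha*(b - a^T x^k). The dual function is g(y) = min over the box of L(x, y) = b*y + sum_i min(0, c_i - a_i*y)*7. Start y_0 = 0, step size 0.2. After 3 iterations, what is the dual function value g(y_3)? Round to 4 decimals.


Dual ascent for LP: min 7*x1 + 11*x2, 1*x1 + 6*x2 = 18, 0 <= x_i <= 7
Step 1: y^k = 0.0, reduced costs: (7.0, 11.0)
  x^k = (0.0, 0.0), subgradient = b - a^T x = 18.0
  y^{k+1} = 0.0 + 0.2*18.0 = 3.6
Step 2: y^k = 3.6, reduced costs: (3.4, -10.6)
  x^k = (0.0, 7.0), subgradient = b - a^T x = -24.0
  y^{k+1} = 3.6 + 0.2*-24.0 = -1.2
Step 3: y^k = -1.2, reduced costs: (8.2, 18.2)
  x^k = (0.0, 0.0), subgradient = b - a^T x = 18.0
  y^{k+1} = -1.2 + 0.2*18.0 = 2.4
Dual objective at y_3 = 2.4: reduced costs (4.6, -3.4), box minimizer x = (0.0, 7.0)
g(y_3) = b*y + (c1 - a1*y)*x1 + (c2 - a2*y)*x2 = 18*2.4 + 4.6*0.0 + (-3.4)*7.0 = 43.2 + 0.0 - 23.8 = 19.4


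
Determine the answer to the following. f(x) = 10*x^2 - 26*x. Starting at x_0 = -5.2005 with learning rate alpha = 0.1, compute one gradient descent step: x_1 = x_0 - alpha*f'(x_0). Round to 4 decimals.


We compute the gradient at x_0 and apply the update.
f'(x) = 20*x - 26
f'(-5.2005) = 20*-5.2005 - 26 = -130.01
x_1 = -5.2005 - 0.1*-130.01 = 7.8005


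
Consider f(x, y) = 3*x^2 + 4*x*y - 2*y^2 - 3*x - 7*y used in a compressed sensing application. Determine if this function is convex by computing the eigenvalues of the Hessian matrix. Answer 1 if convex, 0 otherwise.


The Hessian of f(x,y) = 3*x^2 + 4*x*y - 2*y^2 - 3*x - 7*y is:
H = [[6, 4], [4, -4]]
Trace = 6 - 4 = 2
Determinant = 6*-4 - (4)^2 = -40
Discriminant = (2)^2 - 4*-40 = 164.0
Eigenvalues: lambda_1 = -5.4031, lambda_2 = 7.4031
The function is not convex.

0


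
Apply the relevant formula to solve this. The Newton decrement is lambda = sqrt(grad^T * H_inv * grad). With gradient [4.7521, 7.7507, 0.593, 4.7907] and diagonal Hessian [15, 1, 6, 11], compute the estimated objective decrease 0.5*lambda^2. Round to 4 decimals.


Step 1: H is diagonal, so H^(-1) * g = [0.3168, 7.7507, 0.0988, 0.4355].
Step 2: g^T H^(-1) g = sum_i g_i^2 / H_ii
  = (4.7521)^2/15 + (7.7507)^2/1 + (0.593)^2/6 + (4.7907)^2/11
  = 1.5055 + 60.0734 + 0.0586 + 2.0864 = 63.7239
Step 3: Objective decrease = 0.5 * g^T H^(-1) g = 31.8619
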